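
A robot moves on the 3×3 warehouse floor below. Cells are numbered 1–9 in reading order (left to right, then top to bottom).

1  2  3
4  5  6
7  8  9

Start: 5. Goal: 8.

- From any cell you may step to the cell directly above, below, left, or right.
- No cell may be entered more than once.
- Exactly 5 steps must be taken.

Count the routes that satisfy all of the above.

2

Need simple routes of exactly 5 moves from 5 to 8 (Manhattan distance 1, so 2 moves are spent on a detour and 2 undoing it).
Enumerating: 5 2 1 4 7 8 | 5 2 3 6 9 8.
That gives 2 routes.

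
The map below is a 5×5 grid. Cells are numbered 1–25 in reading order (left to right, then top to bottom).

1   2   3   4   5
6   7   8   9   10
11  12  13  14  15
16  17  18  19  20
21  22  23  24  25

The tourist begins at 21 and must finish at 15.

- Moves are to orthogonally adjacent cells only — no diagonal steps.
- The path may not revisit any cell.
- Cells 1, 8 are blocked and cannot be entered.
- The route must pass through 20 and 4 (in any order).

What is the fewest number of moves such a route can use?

Any route passes through 20 and 4 in some order between 21 and 15. Summing Manhattan distances along each leg and taking the cheapest ordering (21 → 4 → 20 → 15) gives a lower bound of 7 + 4 + 1 = 12 moves.
A route of 12 moves achieves this: 21 → 16 → 11 → 6 → 7 → 2 → 3 → 4 → 9 → 14 → 19 → 20 → 15.
Since 12 matches the lower bound, it is optimal.

12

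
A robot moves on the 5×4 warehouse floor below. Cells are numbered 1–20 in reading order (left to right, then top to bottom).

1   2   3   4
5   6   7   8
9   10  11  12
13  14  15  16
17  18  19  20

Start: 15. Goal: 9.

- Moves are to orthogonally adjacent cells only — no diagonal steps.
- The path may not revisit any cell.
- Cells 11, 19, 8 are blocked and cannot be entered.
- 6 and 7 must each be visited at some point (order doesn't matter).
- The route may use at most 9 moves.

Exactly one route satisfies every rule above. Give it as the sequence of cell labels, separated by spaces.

15 14 10 6 7 3 2 1 5 9

The 9-move cap with required stops at 6, 7 leaves no slack for detours.
Route from 15: left 1 to 14, up 2 to 6, right 1 to 7, up 1 to 3, left 2 to 1, down 2 to 9 — 9 moves in all.
Check: all required cells visited; 9 ≤ 9 moves.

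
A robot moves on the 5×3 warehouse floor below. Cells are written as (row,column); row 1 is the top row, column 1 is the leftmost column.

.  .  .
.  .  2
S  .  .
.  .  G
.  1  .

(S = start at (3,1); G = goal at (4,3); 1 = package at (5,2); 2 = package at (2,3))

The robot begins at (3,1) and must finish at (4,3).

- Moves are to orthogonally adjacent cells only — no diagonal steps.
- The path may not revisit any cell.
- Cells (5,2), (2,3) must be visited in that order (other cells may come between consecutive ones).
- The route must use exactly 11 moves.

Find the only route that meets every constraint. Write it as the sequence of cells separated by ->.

The waypoints must appear in the order (5,2), (2,3), with no cell reused.
Route from (3,1): 2× down (reaching (5,1)), right to (5,2), 4× up (reaching (1,2)), right to (1,3), 3× down (reaching (4,3)) — 11 moves in all.
Check: order respected (1 at step 3, 2 at step 9); 11 moves as required.

(3,1) -> (4,1) -> (5,1) -> (5,2) -> (4,2) -> (3,2) -> (2,2) -> (1,2) -> (1,3) -> (2,3) -> (3,3) -> (4,3)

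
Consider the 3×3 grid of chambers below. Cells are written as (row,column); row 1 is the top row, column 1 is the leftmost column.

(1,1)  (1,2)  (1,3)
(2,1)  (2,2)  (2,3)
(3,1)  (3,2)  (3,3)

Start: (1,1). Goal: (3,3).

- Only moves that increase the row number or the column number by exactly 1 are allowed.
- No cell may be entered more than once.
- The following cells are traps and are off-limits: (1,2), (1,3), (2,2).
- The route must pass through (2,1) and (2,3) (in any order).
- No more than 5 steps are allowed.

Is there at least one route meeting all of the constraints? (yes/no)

no

Right/down moves force the required cells to be taken in the order (2,1), (2,3). Every right/down route from (2,1) to (2,3) runs into a blocked cell, so that leg cannot be completed.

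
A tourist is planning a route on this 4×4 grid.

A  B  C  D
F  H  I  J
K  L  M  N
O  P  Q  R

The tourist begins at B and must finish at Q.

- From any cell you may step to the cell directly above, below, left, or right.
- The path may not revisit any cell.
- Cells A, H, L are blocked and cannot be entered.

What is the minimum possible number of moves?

The Manhattan distance from B to Q is |1−4| + |2−3| = 4, so at least 4 moves are needed.
A route of 4 moves achieves this: B → C → I → M → Q.
Since 4 matches the lower bound, it is optimal.

4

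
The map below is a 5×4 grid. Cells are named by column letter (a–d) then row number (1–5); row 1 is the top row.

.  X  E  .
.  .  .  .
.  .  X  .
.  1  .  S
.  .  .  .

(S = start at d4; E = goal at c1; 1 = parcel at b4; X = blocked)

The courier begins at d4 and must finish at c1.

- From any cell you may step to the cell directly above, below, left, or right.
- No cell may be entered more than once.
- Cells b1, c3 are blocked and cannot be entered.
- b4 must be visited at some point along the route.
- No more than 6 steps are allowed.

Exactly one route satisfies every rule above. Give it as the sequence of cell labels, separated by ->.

d4 -> c4 -> b4 -> b3 -> b2 -> c2 -> c1

The 6-move cap with required stops at b4 leaves no slack for detours.
Route from d4: left 2 to b4, up 2 to b2, right 1 to c2, up 1 to c1 — 6 moves in all.
Check: all required cells visited; 6 ≤ 6 moves.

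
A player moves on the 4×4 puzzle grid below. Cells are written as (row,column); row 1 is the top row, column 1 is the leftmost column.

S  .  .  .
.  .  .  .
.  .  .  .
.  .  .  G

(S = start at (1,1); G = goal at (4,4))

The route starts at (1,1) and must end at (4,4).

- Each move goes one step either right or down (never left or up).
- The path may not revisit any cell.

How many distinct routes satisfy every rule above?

A right/down-only route from (1,1) to (4,4) makes exactly 3 down-moves and 3 right-moves in some order.
With no other constraints that would be C(6,3) = 20 routes.
That gives 20 routes.

20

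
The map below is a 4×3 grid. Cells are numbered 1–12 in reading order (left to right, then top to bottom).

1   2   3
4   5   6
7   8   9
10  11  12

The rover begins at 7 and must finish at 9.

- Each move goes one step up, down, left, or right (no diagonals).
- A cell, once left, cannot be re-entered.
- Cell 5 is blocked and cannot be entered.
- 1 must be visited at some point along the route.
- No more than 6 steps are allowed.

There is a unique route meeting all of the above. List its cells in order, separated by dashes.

7 - 4 - 1 - 2 - 3 - 6 - 9

The 6-move cap with required stops at 1 leaves no slack for detours.
Route from 7: up 2 to 1, right 2 to 3, down 2 to 9 — 6 moves in all.
Check: all required cells visited; 6 ≤ 6 moves.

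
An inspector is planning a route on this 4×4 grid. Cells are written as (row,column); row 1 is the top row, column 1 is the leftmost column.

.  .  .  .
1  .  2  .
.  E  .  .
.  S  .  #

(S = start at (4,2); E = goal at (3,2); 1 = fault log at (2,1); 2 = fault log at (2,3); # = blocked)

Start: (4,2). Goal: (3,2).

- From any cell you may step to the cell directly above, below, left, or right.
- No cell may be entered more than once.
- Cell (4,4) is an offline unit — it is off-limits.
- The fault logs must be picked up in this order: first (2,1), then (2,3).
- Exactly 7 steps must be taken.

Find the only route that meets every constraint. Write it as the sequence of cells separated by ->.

(4,2) -> (4,1) -> (3,1) -> (2,1) -> (2,2) -> (2,3) -> (3,3) -> (3,2)

The waypoints must appear in the order (2,1), (2,3), with no cell reused.
Route from (4,2): left 1 to (4,1), up 2 to (2,1), right 2 to (2,3), down 1 to (3,3), left 1 to (3,2) — 7 moves in all.
Check: order respected (1 at step 3, 2 at step 5); 7 moves as required.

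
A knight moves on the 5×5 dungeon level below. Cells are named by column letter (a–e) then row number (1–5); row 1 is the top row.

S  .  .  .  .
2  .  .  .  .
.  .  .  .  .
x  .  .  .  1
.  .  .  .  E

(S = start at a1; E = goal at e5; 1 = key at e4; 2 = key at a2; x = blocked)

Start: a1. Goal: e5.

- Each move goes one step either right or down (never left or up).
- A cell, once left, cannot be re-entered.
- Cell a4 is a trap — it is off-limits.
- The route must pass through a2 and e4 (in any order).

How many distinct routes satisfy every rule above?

14

A right/down-only route from a1 to e5 makes exactly 4 down-moves and 4 right-moves in some order.
With no other constraints that would be C(8,4) = 70 routes.
A monotone route can only reach the required cells in the order a2, e4, so split there and multiply the segment counts (each segment already excludes blocked cells): a1→a2: 1; a2→e4: 14; e4→e5: 1; product = 14.
That gives 14 routes.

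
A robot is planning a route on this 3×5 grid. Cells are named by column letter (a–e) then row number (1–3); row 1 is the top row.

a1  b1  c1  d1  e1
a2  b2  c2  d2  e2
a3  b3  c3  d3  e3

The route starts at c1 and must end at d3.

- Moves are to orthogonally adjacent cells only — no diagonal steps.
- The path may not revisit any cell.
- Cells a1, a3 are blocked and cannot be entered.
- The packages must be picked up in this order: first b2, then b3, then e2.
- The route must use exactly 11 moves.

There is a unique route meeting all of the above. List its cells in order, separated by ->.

c1 -> b1 -> b2 -> b3 -> c3 -> c2 -> d2 -> d1 -> e1 -> e2 -> e3 -> d3

The waypoints must appear in the order b2, b3, e2, with no cell reused.
Route from c1: left 1 to b1, down 2 to b3, right 1 to c3, up 1 to c2, right 1 to d2, up 1 to d1, right 1 to e1, down 2 to e3, left 1 to d3 — 11 moves in all.
Check: order respected (b2 at step 2, b3 at step 3, e2 at step 9); 11 moves as required.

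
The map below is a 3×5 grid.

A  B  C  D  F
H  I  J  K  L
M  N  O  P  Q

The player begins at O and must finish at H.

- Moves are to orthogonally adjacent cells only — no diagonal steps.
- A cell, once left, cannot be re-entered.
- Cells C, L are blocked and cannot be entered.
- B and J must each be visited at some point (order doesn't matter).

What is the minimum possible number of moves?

Any route passes through B and J in some order between O and H. Summing Manhattan distances along each leg and taking the cheapest ordering (O → J → B → H) gives a lower bound of 1 + 2 + 2 = 5 moves.
A route of 5 moves achieves this: O → J → I → B → A → H.
Since 5 matches the lower bound, it is optimal.

5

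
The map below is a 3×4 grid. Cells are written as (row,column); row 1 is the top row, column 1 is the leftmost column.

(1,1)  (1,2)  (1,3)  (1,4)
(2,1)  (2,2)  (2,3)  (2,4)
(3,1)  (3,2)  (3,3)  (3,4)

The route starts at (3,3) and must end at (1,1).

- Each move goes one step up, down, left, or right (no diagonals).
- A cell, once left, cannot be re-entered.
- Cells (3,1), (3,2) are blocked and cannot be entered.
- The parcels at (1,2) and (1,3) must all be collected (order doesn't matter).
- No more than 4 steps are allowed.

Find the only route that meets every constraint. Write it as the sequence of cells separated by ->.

The budget equals the shortest possible length, so every move has to be on a shortest route through the required cells.
Route from (3,3): up 2 to (1,3), left 2 to (1,1) — 4 moves in all.
Check: all required cells visited; 4 ≤ 4 moves.

(3,3) -> (2,3) -> (1,3) -> (1,2) -> (1,1)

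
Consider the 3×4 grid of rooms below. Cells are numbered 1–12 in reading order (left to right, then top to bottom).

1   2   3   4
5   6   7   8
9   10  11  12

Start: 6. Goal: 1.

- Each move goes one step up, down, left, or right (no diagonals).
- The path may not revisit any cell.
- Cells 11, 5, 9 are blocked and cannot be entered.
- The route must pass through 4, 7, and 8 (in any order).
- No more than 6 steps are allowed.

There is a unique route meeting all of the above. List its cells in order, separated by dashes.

6 - 7 - 8 - 4 - 3 - 2 - 1

The budget equals the shortest possible length, so every move has to be on a shortest route through the required cells.
Route from 6: right 2 to 8, up 1 to 4, left 3 to 1 — 6 moves in all.
Check: all required cells visited; 6 ≤ 6 moves.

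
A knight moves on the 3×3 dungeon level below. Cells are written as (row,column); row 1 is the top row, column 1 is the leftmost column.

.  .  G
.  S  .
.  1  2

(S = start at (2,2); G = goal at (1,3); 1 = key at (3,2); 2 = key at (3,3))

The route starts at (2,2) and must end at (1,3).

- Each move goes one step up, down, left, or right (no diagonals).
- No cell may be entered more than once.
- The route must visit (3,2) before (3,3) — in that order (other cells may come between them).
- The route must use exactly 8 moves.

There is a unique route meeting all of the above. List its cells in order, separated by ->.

The waypoints must appear in the order (3,2), (3,3), with no cell reused.
Route from (2,2): up to (1,2), left to (1,1), 2× down (reaching (3,1)), 2× right (reaching (3,3)), 2× up (reaching (1,3)) — 8 moves in all.
Check: order respected (1 at step 5, 2 at step 6); 8 moves as required.

(2,2) -> (1,2) -> (1,1) -> (2,1) -> (3,1) -> (3,2) -> (3,3) -> (2,3) -> (1,3)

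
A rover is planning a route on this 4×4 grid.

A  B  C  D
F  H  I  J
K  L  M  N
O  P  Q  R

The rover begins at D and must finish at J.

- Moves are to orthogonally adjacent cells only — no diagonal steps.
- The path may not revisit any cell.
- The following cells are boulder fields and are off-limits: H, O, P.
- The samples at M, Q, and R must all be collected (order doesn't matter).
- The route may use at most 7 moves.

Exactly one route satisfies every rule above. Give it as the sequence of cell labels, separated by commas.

D, C, I, M, Q, R, N, J

Any route must reach M, Q, and R and still end at J within 7 moves, so the order of the required stops is forced.
Route from D: left 1 to C, down 3 to Q, right 1 to R, up 2 to J — 7 moves in all.
Check: all required cells visited; 7 ≤ 7 moves.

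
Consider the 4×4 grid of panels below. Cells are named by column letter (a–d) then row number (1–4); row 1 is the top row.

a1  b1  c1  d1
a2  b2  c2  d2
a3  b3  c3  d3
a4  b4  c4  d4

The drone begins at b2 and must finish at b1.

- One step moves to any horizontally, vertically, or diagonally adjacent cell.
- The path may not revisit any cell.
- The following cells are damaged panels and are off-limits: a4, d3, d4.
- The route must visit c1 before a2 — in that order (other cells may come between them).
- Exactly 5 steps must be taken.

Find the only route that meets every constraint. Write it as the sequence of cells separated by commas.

The waypoints must appear in the order c1, a2, with no cell reused.
Route from b2: up-right 1 to c1, down 1 to c2, down-left 1 to b3, up-left 1 to a2, up-right 1 to b1 — 5 moves in all.
Check: order respected (c1 at step 1, a2 at step 4); 5 moves as required.

b2, c1, c2, b3, a2, b1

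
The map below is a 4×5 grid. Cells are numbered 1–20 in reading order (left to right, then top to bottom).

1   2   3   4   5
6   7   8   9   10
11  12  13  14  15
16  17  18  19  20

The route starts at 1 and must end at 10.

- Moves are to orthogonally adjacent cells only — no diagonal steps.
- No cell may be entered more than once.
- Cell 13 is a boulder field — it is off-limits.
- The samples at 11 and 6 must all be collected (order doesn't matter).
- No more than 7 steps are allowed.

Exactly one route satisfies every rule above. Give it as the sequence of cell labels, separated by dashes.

The 7-move cap with required stops at 11, 6 leaves no slack for detours.
Route from 1: 2× down (reaching 11), right to 12, up to 7, 3× right (reaching 10) — 7 moves in all.
Check: all required cells visited; 7 ≤ 7 moves.

1 - 6 - 11 - 12 - 7 - 8 - 9 - 10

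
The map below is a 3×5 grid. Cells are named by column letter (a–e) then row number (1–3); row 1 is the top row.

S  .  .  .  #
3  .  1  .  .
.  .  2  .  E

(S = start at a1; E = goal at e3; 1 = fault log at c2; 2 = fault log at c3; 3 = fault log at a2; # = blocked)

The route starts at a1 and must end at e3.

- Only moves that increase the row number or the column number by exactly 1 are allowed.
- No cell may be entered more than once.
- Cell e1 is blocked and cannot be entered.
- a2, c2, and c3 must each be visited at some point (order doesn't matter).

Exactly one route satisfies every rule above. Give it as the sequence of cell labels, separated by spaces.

a1 a2 b2 c2 c3 d3 e3

Moves only go right or down, so the column and row indices never decrease.
Route from a1: down 1 to a2, right 2 to c2, down 1 to c3, right 2 to e3 — 6 moves in all.
Check: all required cells visited.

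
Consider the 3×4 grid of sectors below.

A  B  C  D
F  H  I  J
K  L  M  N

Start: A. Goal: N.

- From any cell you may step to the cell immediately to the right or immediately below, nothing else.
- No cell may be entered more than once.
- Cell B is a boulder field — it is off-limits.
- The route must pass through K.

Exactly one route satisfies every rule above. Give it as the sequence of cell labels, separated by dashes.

Moves only go right or down, so the column and row indices never decrease.
Route from A: down 2 to K, right 3 to N — 5 moves in all.
Check: all required cells visited.

A - F - K - L - M - N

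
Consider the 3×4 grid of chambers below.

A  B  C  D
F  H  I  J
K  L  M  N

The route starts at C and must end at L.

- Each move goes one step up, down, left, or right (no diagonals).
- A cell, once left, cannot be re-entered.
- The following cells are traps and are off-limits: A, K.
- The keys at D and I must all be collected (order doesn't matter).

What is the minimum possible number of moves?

5

Any route passes through D and I in some order between C and L. Summing Manhattan distances along each leg and taking the cheapest ordering (C → D → I → L) gives a lower bound of 1 + 2 + 2 = 5 moves.
A route of 5 moves achieves this: C → D → J → I → M → L.
Since 5 matches the lower bound, it is optimal.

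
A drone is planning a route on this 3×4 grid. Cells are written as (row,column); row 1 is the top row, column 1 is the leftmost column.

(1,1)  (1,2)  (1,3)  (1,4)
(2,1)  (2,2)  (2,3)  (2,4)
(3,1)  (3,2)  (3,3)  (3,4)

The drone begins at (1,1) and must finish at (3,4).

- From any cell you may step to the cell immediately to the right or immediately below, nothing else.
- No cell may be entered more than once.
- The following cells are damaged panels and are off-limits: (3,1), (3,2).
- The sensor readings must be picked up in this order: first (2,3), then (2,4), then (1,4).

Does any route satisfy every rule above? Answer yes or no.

(1,4) lies above (2,4), so going from (2,4) to (1,4) would need an upward move — but moves only go right/down, so (2,4) cannot be visited before (1,4).

no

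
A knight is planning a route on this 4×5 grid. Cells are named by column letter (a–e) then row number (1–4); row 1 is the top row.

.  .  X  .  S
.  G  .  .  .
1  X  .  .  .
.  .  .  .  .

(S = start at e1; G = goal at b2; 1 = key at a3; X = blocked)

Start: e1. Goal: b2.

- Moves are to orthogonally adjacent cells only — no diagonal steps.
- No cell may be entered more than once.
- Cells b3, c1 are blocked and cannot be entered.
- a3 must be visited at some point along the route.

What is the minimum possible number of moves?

Any route passes through a3 somewhere between e1 and b2. Summing Manhattan distances along the two legs (e1 → a3 → b2) gives a lower bound of 6 + 2 = 8 moves.
The shortest route satisfying every rule uses 10 moves: e1 → e2 → e3 → e4 → d4 → c4 → b4 → a4 → a3 → a2 → b2.
The no-revisit rule (legs can't share cells) pushes the minimum above the 8-move bound; an exhaustive check rules out every length from 8 to 9, leaving 10 as the minimum.

10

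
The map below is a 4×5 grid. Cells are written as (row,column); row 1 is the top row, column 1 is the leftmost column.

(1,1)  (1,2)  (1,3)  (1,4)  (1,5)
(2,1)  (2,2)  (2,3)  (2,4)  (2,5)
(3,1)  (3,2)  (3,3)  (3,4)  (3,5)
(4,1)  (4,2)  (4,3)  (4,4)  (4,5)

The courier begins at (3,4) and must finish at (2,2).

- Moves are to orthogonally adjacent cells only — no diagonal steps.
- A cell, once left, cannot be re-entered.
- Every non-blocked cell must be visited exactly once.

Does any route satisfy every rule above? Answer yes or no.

One route that works: (3,4) → (2,4) → (1,4) → (1,5) → (2,5) → (3,5) → (4,5) → (4,4) → (4,3) → (3,3) → (2,3) → (1,3) → (1,2) → (1,1) → (2,1) → (3,1) → (4,1) → (4,2) → (3,2) → (2,2).

yes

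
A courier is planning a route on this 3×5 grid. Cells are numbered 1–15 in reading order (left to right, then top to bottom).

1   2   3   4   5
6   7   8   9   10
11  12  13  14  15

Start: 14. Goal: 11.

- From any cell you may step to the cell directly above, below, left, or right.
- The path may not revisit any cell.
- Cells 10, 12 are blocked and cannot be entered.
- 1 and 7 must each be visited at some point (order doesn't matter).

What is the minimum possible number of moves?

7

Any route passes through 1 and 7 in some order between 14 and 11. Summing Manhattan distances along each leg and taking the cheapest ordering (14 → 7 → 1 → 11) gives a lower bound of 3 + 2 + 2 = 7 moves.
A route of 7 moves achieves this: 14 → 9 → 8 → 7 → 2 → 1 → 6 → 11.
Since 7 matches the lower bound, it is optimal.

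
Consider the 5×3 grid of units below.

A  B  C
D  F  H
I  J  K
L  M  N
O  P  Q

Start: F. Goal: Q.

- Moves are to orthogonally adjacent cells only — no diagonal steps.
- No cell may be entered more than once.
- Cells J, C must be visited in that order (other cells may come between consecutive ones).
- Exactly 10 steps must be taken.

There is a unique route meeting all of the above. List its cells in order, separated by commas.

The waypoints must appear in the order J, C, with no cell reused.
Route from F: down to J, left to I, 2× up (reaching A), 2× right (reaching C), 4× down (reaching Q) — 10 moves in all.
Check: order respected (J at step 1, C at step 6); 10 moves as required.

F, J, I, D, A, B, C, H, K, N, Q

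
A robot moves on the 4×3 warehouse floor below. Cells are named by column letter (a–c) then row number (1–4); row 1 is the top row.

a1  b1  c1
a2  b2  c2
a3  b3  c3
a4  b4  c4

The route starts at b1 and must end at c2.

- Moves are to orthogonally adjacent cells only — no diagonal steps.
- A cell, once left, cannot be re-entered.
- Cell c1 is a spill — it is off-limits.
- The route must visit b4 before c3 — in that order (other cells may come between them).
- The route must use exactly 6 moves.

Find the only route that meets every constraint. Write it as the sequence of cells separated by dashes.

The waypoints must appear in the order b4, c3, with no cell reused.
Route from b1: 3× down (reaching b4), right to c4, 2× up (reaching c2) — 6 moves in all.
Check: order respected (b4 at step 3, c3 at step 5); 6 moves as required.

b1 - b2 - b3 - b4 - c4 - c3 - c2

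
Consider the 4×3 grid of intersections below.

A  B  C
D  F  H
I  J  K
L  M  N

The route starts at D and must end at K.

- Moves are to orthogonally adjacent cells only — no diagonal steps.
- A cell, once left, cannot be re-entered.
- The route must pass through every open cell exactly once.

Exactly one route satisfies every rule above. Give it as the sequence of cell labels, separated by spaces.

Need to visit all 12 open cells exactly once, starting at D and ending at K.
Route from D: up 1 to A, right 2 to C, down 1 to H, left 1 to F, down 1 to J, left 1 to I, down 1 to L, right 2 to N, up 1 to K — 11 moves in all.
Check: all 12 open cells covered.

D A B C H F J I L M N K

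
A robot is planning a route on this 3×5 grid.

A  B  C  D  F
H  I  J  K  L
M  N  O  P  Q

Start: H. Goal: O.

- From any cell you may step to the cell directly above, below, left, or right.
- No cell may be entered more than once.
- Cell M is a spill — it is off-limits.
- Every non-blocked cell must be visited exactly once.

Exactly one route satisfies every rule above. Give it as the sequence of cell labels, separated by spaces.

Need to visit all 14 open cells exactly once, starting at H and ending at O.
Cell Q has only two open neighbours (L and P), so the path must pass straight through it: one of those is the cell it's entered from and the other is where it exits.
Route from H: up 1 to A, right 4 to F, down 2 to Q, left 1 to P, up 1 to K, left 2 to I, down 1 to N, right 1 to O — 13 moves in all.
Check: all 14 open cells covered.

H A B C D F L Q P K J I N O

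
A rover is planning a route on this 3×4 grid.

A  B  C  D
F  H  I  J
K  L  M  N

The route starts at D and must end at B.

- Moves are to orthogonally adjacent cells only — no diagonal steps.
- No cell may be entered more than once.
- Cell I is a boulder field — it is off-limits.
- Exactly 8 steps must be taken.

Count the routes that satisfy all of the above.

Need simple routes of exactly 8 moves from D to B (Manhattan distance 2, so 3 moves are spent on a detour and 3 undoing it).
Enumerating: D J N M L H F A B | D J N M L K F A B | D J N M L K F H B.
That gives 3 routes.

3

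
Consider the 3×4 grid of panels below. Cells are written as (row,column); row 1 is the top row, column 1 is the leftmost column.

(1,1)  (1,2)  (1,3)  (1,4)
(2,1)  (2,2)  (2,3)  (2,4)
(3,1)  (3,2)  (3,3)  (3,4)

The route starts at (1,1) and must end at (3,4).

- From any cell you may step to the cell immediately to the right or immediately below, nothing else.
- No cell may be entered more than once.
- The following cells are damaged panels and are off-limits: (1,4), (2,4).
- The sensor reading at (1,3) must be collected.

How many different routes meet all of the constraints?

1

A right/down-only route from (1,1) to (3,4) makes exactly 2 down-moves and 3 right-moves in some order.
With no other constraints that would be C(5,2) = 10 routes.
Split at (1,3) and multiply the segment counts (each segment already excludes blocked cells): (1,1)→(1,3): 1; (1,3)→(3,4): 1; product = 1.
That gives 1 route.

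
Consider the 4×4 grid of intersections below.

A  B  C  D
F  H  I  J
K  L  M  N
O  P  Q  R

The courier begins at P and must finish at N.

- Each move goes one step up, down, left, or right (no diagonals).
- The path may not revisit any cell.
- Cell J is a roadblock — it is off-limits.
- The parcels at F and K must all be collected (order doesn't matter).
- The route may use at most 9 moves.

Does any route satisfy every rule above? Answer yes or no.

One route that works: P → L → K → F → H → I → M → N.

yes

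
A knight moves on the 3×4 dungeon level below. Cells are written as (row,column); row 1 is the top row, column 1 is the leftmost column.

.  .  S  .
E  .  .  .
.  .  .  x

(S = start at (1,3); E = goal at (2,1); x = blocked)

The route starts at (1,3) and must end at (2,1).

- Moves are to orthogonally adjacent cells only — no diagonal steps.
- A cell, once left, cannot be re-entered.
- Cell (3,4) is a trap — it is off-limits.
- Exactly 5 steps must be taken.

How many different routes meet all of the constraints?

6

Need simple routes of exactly 5 moves from (1,3) to (2,1) (Manhattan distance 3, so 1 moves are spent on a detour and 1 undoing it).
Enumerating: (1,3) (2,3) (3,3) (3,2) (2,2) (2,1) | (1,3) (2,3) (3,3) (3,2) (3,1) (2,1) | (1,3) (2,3) (2,2) (1,2) (1,1) (2,1) | (1,3) (2,3) (2,2) (3,2) (3,1) (2,1) | (1,3) (1,2) (2,2) (3,2) (3,1) (2,1) | (1,3) (1,4) (2,4) (2,3) (2,2) (2,1).
That gives 6 routes.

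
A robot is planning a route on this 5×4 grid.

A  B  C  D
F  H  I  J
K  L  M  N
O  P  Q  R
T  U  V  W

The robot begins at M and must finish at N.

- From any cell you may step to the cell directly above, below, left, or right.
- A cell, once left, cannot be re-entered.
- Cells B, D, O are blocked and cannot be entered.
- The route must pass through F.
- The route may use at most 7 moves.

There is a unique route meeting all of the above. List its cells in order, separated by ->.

The budget equals the shortest possible length, so every move has to be on a shortest route through the required cells.
Route from M: 2× left (reaching K), up to F, 3× right (reaching J), down to N — 7 moves in all.
Check: all required cells visited; 7 ≤ 7 moves.

M -> L -> K -> F -> H -> I -> J -> N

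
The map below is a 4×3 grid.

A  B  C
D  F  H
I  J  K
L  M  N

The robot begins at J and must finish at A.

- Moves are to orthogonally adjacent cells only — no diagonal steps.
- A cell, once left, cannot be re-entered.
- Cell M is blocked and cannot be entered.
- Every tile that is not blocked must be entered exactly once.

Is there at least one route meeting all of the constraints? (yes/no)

no

Cell L has only one open neighbour but is neither the start nor the goal, so a Hamiltonian route would have to both enter and leave it through the same neighbour — impossible without revisiting.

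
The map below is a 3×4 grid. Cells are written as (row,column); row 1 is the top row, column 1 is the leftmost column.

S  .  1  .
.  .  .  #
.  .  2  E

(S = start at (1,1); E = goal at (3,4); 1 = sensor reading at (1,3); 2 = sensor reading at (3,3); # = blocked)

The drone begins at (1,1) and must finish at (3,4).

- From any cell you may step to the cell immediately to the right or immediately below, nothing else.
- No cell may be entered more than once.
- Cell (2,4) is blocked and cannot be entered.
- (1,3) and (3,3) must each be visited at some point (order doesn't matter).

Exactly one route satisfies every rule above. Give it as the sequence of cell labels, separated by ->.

(1,1) -> (1,2) -> (1,3) -> (2,3) -> (3,3) -> (3,4)

Moves only go right or down, so the column and row indices never decrease.
Route from (1,1): 2× right (reaching (1,3)), 2× down (reaching (3,3)), right to (3,4) — 5 moves in all.
Check: all required cells visited.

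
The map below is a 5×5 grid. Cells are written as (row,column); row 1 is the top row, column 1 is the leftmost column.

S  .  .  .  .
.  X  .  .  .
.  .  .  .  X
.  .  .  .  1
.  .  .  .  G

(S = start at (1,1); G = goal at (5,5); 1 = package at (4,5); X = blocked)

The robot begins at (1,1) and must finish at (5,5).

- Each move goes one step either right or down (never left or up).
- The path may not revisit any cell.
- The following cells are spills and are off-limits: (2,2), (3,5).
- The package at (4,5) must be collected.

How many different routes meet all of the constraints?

8

A right/down-only route from (1,1) to (5,5) makes exactly 4 down-moves and 4 right-moves in some order.
With no other constraints that would be C(8,4) = 70 routes.
Split at (4,5) and multiply the segment counts (each segment already excludes blocked cells): (1,1)→(4,5): 8; (4,5)→(5,5): 1; product = 8.
That gives 8 routes.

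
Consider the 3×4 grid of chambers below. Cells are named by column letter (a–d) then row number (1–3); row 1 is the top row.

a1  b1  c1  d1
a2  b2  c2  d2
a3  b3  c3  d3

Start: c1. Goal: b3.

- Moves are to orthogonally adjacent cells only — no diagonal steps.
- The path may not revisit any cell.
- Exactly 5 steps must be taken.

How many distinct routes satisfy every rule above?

Need simple routes of exactly 5 moves from c1 to b3 (Manhattan distance 3, so 1 moves are spent on a detour and 1 undoing it).
Branch systematically from the start, pruning whenever the remaining move budget drops below the Manhattan distance to b3 or differs from it in parity. Grouping the completions by first move — via c2: 2; via b1: 4; via d1: 3 — and summing: 2 + 4 + 3 = 9.
That gives 9 routes.

9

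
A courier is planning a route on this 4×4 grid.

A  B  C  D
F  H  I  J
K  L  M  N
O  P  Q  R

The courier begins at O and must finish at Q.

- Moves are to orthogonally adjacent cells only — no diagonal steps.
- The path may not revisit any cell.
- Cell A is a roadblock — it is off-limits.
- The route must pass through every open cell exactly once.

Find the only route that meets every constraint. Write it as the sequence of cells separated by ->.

Need to visit all 15 open cells exactly once, starting at O and ending at Q.
Cell F has only two open neighbours (K and H), so the path must pass straight through it: one of those is the cell it's entered from and the other is where it exits.
Route from O: right to P, up to L, left to K, up to F, right to H, up to B, 2× right (reaching D), down to J, left to I, down to M, right to N, down to R, left to Q — 14 moves in all.
Check: all 15 open cells covered.

O -> P -> L -> K -> F -> H -> B -> C -> D -> J -> I -> M -> N -> R -> Q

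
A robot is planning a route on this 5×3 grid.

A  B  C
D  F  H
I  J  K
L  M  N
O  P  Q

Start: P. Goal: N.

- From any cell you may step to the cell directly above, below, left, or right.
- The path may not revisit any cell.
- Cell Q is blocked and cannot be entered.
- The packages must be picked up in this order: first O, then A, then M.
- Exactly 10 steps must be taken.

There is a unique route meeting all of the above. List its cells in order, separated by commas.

P, O, L, I, D, A, B, F, J, M, N

The waypoints must appear in the order O, A, M, with no cell reused.
Route from P: left to O, 4× up (reaching A), right to B, 3× down (reaching M), right to N — 10 moves in all.
Check: order respected (O at step 1, A at step 5, M at step 9); 10 moves as required.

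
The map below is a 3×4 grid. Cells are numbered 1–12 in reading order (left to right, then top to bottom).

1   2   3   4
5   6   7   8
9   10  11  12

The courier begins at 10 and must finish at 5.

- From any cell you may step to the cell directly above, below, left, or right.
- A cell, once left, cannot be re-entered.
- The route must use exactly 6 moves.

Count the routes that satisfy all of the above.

5

Need simple routes of exactly 6 moves from 10 to 5 (Manhattan distance 2, so 2 moves are spent on a detour and 2 undoing it).
Enumerating: 10 6 7 3 2 1 5 | 10 11 7 3 2 6 5 | 10 11 7 3 2 1 5 | 10 11 7 6 2 1 5 | 10 11 12 8 7 6 5.
That gives 5 routes.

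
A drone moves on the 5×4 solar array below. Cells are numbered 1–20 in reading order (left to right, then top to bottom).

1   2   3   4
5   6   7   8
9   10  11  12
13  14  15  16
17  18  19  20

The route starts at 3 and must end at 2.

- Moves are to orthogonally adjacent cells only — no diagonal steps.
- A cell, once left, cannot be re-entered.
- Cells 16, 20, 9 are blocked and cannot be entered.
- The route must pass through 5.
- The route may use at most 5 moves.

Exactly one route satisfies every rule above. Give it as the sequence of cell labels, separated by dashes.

3 - 7 - 6 - 5 - 1 - 2

The 5-move cap with required stops at 5 leaves no slack for detours.
Route from 3: down 1 to 7, left 2 to 5, up 1 to 1, right 1 to 2 — 5 moves in all.
Check: all required cells visited; 5 ≤ 5 moves.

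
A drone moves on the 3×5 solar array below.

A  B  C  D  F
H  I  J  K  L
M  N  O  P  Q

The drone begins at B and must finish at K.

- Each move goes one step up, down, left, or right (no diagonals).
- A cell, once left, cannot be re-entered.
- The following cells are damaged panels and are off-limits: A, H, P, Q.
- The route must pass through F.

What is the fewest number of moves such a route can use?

5

Any route passes through F somewhere between B and K. Summing Manhattan distances along the two legs (B → F → K) gives a lower bound of 3 + 2 = 5 moves.
A route of 5 moves achieves this: B → C → D → F → L → K.
Since 5 matches the lower bound, it is optimal.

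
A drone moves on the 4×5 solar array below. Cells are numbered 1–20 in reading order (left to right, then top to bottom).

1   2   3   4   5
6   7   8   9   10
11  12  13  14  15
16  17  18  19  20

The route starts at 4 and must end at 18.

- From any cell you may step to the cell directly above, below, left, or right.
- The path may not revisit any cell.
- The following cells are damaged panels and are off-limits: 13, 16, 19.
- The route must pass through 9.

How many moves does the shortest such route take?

Any route passes through 9 somewhere between 4 and 18. Summing Manhattan distances along the two legs (4 → 9 → 18) gives a lower bound of 1 + 3 = 4 moves.
That bound ignores the blocked cells. Measuring each leg by the fewest moves that actually steer around them (4→9: 1; 9→18: 5) raises the lower bound to 6.
A route of 6 moves exists: 4 → 9 → 8 → 7 → 12 → 17 → 18.
Since 6 matches that lower bound, it is optimal.

6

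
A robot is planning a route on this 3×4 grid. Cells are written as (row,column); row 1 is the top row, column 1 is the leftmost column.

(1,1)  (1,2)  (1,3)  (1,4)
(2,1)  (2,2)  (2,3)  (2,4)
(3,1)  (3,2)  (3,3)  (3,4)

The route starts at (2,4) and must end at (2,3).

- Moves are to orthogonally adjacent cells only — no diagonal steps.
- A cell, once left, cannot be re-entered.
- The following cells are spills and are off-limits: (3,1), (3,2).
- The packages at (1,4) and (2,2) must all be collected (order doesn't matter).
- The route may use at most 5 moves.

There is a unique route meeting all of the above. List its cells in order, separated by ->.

(2,4) -> (1,4) -> (1,3) -> (1,2) -> (2,2) -> (2,3)

Any route must reach (1,4) and (2,2) and still end at (2,3) within 5 moves, so the order of the required stops is forced.
Route from (2,4): up 1 to (1,4), left 2 to (1,2), down 1 to (2,2), right 1 to (2,3) — 5 moves in all.
Check: all required cells visited; 5 ≤ 5 moves.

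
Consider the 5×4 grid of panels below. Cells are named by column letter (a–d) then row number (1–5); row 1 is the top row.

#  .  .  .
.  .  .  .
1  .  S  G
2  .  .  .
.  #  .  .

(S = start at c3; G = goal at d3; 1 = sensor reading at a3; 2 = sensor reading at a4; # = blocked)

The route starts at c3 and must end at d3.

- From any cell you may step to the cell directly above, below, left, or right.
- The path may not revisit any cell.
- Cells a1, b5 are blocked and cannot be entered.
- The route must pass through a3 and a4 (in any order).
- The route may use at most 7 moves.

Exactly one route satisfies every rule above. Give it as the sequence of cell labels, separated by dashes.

c3 - b3 - a3 - a4 - b4 - c4 - d4 - d3

Any route must reach a3 and a4 and still end at d3 within 7 moves, so the order of the required stops is forced.
Route from c3: 2× left (reaching a3), down to a4, 3× right (reaching d4), up to d3 — 7 moves in all.
Check: all required cells visited; 7 ≤ 7 moves.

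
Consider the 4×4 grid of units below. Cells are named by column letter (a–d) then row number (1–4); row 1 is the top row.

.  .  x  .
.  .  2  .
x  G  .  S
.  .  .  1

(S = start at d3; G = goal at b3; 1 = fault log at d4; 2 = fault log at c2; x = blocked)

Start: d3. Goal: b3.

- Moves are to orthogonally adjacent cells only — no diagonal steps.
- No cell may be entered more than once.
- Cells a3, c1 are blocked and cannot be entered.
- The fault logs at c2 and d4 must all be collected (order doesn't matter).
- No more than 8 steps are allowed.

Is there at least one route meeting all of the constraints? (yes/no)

yes

One route that works: d3 → d4 → c4 → c3 → c2 → b2 → b3.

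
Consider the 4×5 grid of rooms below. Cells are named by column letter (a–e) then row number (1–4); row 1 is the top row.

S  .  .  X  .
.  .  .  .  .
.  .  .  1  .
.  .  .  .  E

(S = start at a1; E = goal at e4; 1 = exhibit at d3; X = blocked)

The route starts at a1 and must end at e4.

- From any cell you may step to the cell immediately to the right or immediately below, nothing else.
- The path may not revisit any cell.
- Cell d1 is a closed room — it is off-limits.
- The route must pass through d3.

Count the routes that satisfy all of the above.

18

A right/down-only route from a1 to e4 makes exactly 3 down-moves and 4 right-moves in some order.
With no other constraints that would be C(7,3) = 35 routes.
Split at d3 and multiply the segment counts (each segment already excludes blocked cells): a1→d3: 9; d3→e4: 2; product = 18.
That gives 18 routes.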